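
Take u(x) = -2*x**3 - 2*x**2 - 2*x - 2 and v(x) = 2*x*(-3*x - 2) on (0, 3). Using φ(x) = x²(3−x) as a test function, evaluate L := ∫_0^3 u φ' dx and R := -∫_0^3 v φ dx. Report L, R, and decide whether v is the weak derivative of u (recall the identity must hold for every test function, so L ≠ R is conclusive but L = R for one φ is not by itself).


LHS = 2079/10, RHS = 972/5. No, v is not the weak derivative of u.

u(x) = -2*x**3 - 2*x**2 - 2*x - 2, classical derivative u'(x) = -6*x**2 - 4*x - 2.
φ(x) = x²(3−x), so φ'(x) = 3*x*(2 - x).
Note φ(0) = φ(3) = 0, so the boundary term u·φ vanishes.
LHS = ∫_0^3 u(x) φ'(x) dx = ∫_0^3 (6*x^5 - 6*x^4 - 6*x^3 - 6*x^2 - 12*x) dx. Term by term:
  ∫_0^3 6*x^5 dx = 729;  ∫_0^3 -6*x^4 dx = -1458/5;  ∫_0^3 -6*x^3 dx = -243/2;
  ∫_0^3 -6*x^2 dx = -54;  ∫_0^3 -12*x dx = -54.
Sum: 729 − 1458/5 − 243/2 − 54 − 54 = 2079/10.
So LHS = 2079/10.
∫_0^3 v(x) φ(x) dx = ∫_0^3 (6*x^5 - 14*x^4 - 12*x^3) dx. Term by term:
  ∫_0^3 6*x^5 dx = 729;  ∫_0^3 -14*x^4 dx = -3402/5;  ∫_0^3 -12*x^3 dx = -243.
Sum: 729 − 3402/5 − 243 = -972/5.
So RHS = -∫_0^3 v(x) φ(x) dx = 972/5.
LHS − RHS = 27/2 ≠ 0, so the identity fails.
(For a valid weak derivative the identity must hold for EVERY test function, in particular this one. The failure shows v is NOT the weak derivative of u.)
Correct weak derivative would be u'(x) = -6*x**2 - 4*x - 2.


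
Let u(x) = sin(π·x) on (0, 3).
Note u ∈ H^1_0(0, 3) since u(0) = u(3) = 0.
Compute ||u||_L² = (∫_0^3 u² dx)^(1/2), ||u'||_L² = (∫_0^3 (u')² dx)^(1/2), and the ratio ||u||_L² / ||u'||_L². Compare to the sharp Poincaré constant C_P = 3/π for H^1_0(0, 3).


||u||_L² / ||u'||_L² = 1/π < C_P = 3/π.

u(x) = sin(π·x), so u'(x) = π*cos(π*x).
Writing u(x) = A·sin(kπx/L) with A = 1 and k = 3, use ∫_0^L sin²(kπx/L) dx = L/2 and ∫_0^L cos²(kπx/L) dx = L/2.
u² = 1·sin²(π·x) and (u')² = π^2·cos²(π·x), and each of sin², cos² integrates to L/2 = 3/2 over (0, 3).
∫_0^3 u² dx = 3/2, so ||u||_L² = sqrt(6)/2.
∫_0^3 (u')² dx = 3*π^2/2, so ||u'||_L² = sqrt(6)*π/2.
Ratio ||u||_L² / ||u'||_L² = 1/π.
Sharp Poincaré constant on H^1_0(0, 3) is C_P = L/π = 3/π, achieved by sin(π/3·x).
This is the k = 3 harmonic; the ratio L/(kπ) is strictly less than C_P = L/π, consistent with the sharp inequality ||u||_L² ≤ C_P ||u'||_L².


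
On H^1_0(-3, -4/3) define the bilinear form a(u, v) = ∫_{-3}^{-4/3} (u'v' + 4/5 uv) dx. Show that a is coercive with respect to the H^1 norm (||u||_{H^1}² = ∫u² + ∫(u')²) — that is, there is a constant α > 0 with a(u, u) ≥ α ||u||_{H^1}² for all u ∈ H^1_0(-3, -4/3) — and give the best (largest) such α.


α = (20 + 9*π^2)/(25 + 9*π^2)

Coercivity of a(·,·) on H^1_0(-3, -4/3) means a(u, u) ≥ α ||u||_{H^1}² for every u ∈ H^1_0.
The interval has length L = 5/3, and Poincaré/coercivity depend only on L. Here a(u, u) = ∫(u')² + (4/5)·∫u².
Here 0 < c = 4/5 < 1. The condition a(u,u) ≥ α||u||_{H^1}² reads (1−α)∫(u')² ≥ (α−c)∫u². Any admissible α is ≤ 1 (rapidly oscillating u have ∫u²/∫(u')² → 0), and α = 1 would force 0 ≥ (1−c)∫u², impossible since c < 1; so 1−α > 0. By the sharp Poincaré inequality on H^1_0 of an interval of length L, ∫(u')² ≥ (π/L)²∫u² with equality for the first sine mode sin(π(x−x₀)/L) (x₀ the left endpoint), so the inequality holds for all u iff (1−α)(π/L)² ≥ α − c, i.e. α ≤ ((π/L)² + c)/((π/L)² + 1) = (1 + c(L/π)²)/(1 + (L/π)²). With (π/L)² = 9*π^2/25 and c = 4/5, the largest admissible constant is α = ((π/L)² + c)/((π/L)² + 1).
Simplifying, α = (20 + 9*π^2)/(25 + 9*π^2).


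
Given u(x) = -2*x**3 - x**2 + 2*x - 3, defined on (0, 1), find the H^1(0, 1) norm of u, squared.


||u||_{H^1}^2 = 1544/105

The H^1 norm (squared) on an interval (0, L) is
  ||u||_{H^1}^2 = ∫_0^L u(x)^2 dx + ∫_0^L u'(x)^2 dx.
Compute u'(x) = -6*x**2 - 2*x + 2.
Then u(x)^2 = 4*x**6 + 4*x**5 - 7*x**4 + 8*x**3 + 10*x**2 - 12*x + 9 and u'(x)^2 = 36*x**4 + 24*x**3 - 20*x**2 - 8*x + 4.
Integrate each monomial from 0 to 1 using ∫_0^1 c·x^n dx = c·1^(n+1)/(n+1):
  ∫_0^1 u(x)^2 dx = ∫_0^1 (4*x^6 + 4*x^5 - 7*x^4 + 8*x^3 + 10*x^2 - 12*x + 9) dx. Term by term:
    ∫_0^1 4*x^6 dx = 4/7;  ∫_0^1 4*x^5 dx = 2/3;  ∫_0^1 -7*x^4 dx = -7/5;
    ∫_0^1 8*x^3 dx = 2;  ∫_0^1 10*x^2 dx = 10/3;  ∫_0^1 -12*x dx = -6;
    ∫_0^1 9 dx = 9.
  Sum: 4/7 + 2/3 − 7/5 + 2 + 10/3 − 6 + 9 = 286/35.
  ∫_0^1 u'(x)^2 dx = ∫_0^1 (36*x^4 + 24*x^3 - 20*x^2 - 8*x + 4) dx. Term by term:
    ∫_0^1 36*x^4 dx = 36/5;  ∫_0^1 24*x^3 dx = 6;  ∫_0^1 -20*x^2 dx = -20/3;
    ∫_0^1 -8*x dx = -4;  ∫_0^1 4 dx = 4.
  Sum: 36/5 + 6 − 20/3 − 4 + 4 = 98/15.
Adding: ||u||_{H^1}^2 = 286/35 + 98/15 = 1544/105.


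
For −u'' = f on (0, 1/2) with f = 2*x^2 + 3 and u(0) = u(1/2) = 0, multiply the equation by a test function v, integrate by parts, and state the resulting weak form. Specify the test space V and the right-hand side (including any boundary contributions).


V = H^1_0(0, 1/2) (so v(0) = v(1/2) = 0); weak form: ∫_0^1/2 u'v' dx = ∫_0^1/2 (2*x^2 + 3) v dx for all v ∈ V.

Multiply both sides by a test function v and integrate from 0 to 1/2:
  ∫_0^1/2 −u''(x) v(x) dx = ∫_0^1/2 f(x) v(x) dx.
Integrate the LHS by parts once:
  ∫_0^1/2 −u'' v dx = −[u'(x) v(x)]_0^1/2 + ∫_0^1/2 u'(x) v'(x) dx.
Thus ∫_0^1/2 u'(x) v'(x) dx = ∫_0^1/2 f(x) v(x) dx + [u'(x) v(x)]_0^1/2.
Choose V so that boundary terms are either known or forced to vanish.
u is Dirichlet: u(0) = u(1/2) = 0. Let V = H^1_0(0, 1/2); then v(0) = v(1/2) = 0, and [u' v]_0^1/2 = 0.
Weak formulation: find u (satisfying any essential BC) such that ∫_0^1/2 u'(x) v'(x) dx = ∫_0^1/2 f v dx for all v ∈ V.
Substituting f(x) = 2*x^2 + 3, the right-hand side is ∫_0^1/2 (2*x^2 + 3) v dx.


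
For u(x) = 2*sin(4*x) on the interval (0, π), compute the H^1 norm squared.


||u||_{H^1(0,π)}^2 = 34*π

u'(x) = 8*cos(4*x).
Expand u² and (u')² and integrate term by term on (0, π), using: for integers n ≥ 1, ∫_0^π sin²(nx) dx = ∫_0^π cos²(nx) dx = π/2; for n ≠ n', ∫_0^π sin(nx)sin(n'x) dx = ∫_0^π cos(nx)cos(n'x) dx = 0; and by product-to-sum, ∫_0^π sin(nx)cos(n'x) dx = ½∫_0^π [sin((n+n')x) + sin((n−n')x)] dx, which is 0 when n+n' is even and 2n/(n²−n'²) when n+n' is odd (it need not vanish on (0, π)).
  u² squared terms: (2)²·∫sin(4x)² dx = 4·π/2 = 2*π.
  So ∫_0^π u² dx = 2*π.
  (u')² squared terms: (8)²·∫cos(4x)² dx = 64·π/2 = 32*π.
  So ∫_0^π (u')² dx = 32*π.
||u||_{H^1}^2 = (2*π) + (32*π) = 34*π.


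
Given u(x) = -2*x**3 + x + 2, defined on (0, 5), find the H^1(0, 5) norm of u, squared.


||u||_{H^1}^2 = 1323200/21

The H^1 norm (squared) on an interval (0, L) is
  ||u||_{H^1}^2 = ∫_0^L u(x)^2 dx + ∫_0^L u'(x)^2 dx.
Compute u'(x) = 1 - 6*x**2.
Then u(x)^2 = 4*x**6 - 4*x**4 - 8*x**3 + x**2 + 4*x + 4 and u'(x)^2 = 36*x**4 - 12*x**2 + 1.
Integrate each monomial from 0 to 5 using ∫_0^5 c·x^n dx = c·5^(n+1)/(n+1):
  ∫_0^5 u(x)^2 dx = ∫_0^5 (4*x^6 - 4*x^4 - 8*x^3 + x^2 + 4*x + 4) dx. Term by term:
    ∫_0^5 4*x^6 dx = 312500/7;  ∫_0^5 -4*x^4 dx = -2500;  ∫_0^5 -8*x^3 dx = -1250;
    ∫_0^5 x^2 dx = 125/3;  ∫_0^5 4*x dx = 50;  ∫_0^5 4 dx = 20.
  Sum: 312500/7 − 2500 − 1250 + 125/3 + 50 + 20 = 861095/21.
  ∫_0^5 u'(x)^2 dx = ∫_0^5 (36*x^4 - 12*x^2 + 1) dx. Term by term:
    ∫_0^5 36*x^4 dx = 22500;  ∫_0^5 -12*x^2 dx = -500;  ∫_0^5 1 dx = 5.
  Sum: 22500 − 500 + 5 = 22005.
Adding: ||u||_{H^1}^2 = 861095/21 + 22005 = 1323200/21.


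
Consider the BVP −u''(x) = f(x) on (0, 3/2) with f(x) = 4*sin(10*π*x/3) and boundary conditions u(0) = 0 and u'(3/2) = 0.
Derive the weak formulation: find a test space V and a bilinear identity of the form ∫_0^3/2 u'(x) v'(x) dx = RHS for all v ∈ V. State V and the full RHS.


V = {v ∈ H^1(0, 3/2) : v(0) = 0} (test functions vanish at x = 0 where u is specified); weak form: ∫_0^3/2 u'v' dx = ∫_0^3/2 (4*sin(10*π*x/3)) v dx for all v ∈ V.

Multiply both sides by a test function v and integrate from 0 to 3/2:
  ∫_0^3/2 −u''(x) v(x) dx = ∫_0^3/2 f(x) v(x) dx.
Integrate the LHS by parts once:
  ∫_0^3/2 −u'' v dx = −[u'(x) v(x)]_0^3/2 + ∫_0^3/2 u'(x) v'(x) dx.
Thus ∫_0^3/2 u'(x) v'(x) dx = ∫_0^3/2 f(x) v(x) dx + [u'(x) v(x)]_0^3/2.
Choose V so that boundary terms are either known or forced to vanish.
Mixed BC: u(0) = 0 (Dirichlet) and u'(3/2) = 0 (Neumann). Define V = {v ∈ H^1(0, 3/2) : v(0) = 0}. Then [u' v]_0^3/2 = u'(3/2)·v(3/2) − u'(0)·0 = 0.
Weak formulation: find u (satisfying any essential BC) such that ∫_0^3/2 u'(x) v'(x) dx = ∫_0^3/2 f v dx for all v ∈ V (Dirichlet at 0 absorbed into V; the Neumann datum at x = 3/2 is zero, so no boundary term remains).
Substituting f(x) = 4*sin(10*π*x/3), the right-hand side is ∫_0^3/2 (4*sin(10*π*x/3)) v dx.


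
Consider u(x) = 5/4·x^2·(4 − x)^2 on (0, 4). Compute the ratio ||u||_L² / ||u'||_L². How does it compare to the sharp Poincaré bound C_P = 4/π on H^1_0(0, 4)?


||u||_L² / ||u'||_L² = 2*sqrt(3)/3 < C_P = 4/π.

u(x) = 5/4·x^2·(4 − x)^2, so u'(x) = 5*x*(x - 4)*(x - 2).
u(x) = 5/4·x^2·(4 − x)^2 vanishes at x = 0 and x = 4, so u ∈ H^1_0(0, 4). Differentiate via the product rule and integrate the resulting polynomials term by term.
  ∫_0^4 u² dx = ∫_0^4 (25*x^8/16 - 25*x^7 + 150*x^6 - 400*x^5 + 400*x^4) dx. Term by term:
    ∫_0^4 25*x^8/16 dx = 409600/9;  ∫_0^4 -25*x^7 dx = -204800;  ∫_0^4 150*x^6 dx = 2457600/7;
    ∫_0^4 -400*x^5 dx = -819200/3;  ∫_0^4 400*x^4 dx = 81920.
  Sum: 409600/9 − 204800 + 2457600/7 − 819200/3 + 81920 = 40960/63.
  ∫_0^4 (u')² dx = ∫_0^4 (25*x^6 - 300*x^5 + 1300*x^4 - 2400*x^3 + 1600*x^2) dx. Term by term:
    ∫_0^4 25*x^6 dx = 409600/7;  ∫_0^4 -300*x^5 dx = -204800;  ∫_0^4 1300*x^4 dx = 266240;
    ∫_0^4 -2400*x^3 dx = -153600;  ∫_0^4 1600*x^2 dx = 102400/3.
  Sum: 409600/7 − 204800 + 266240 − 153600 + 102400/3 = 10240/21.
∫_0^4 u² dx = 40960/63, so ||u||_L² = 64*sqrt(70)/21.
∫_0^4 (u')² dx = 10240/21, so ||u'||_L² = 32*sqrt(210)/21.
Ratio ||u||_L² / ||u'||_L² = 2*sqrt(3)/3.
Sharp Poincaré constant on H^1_0(0, 4) is C_P = L/π = 4/π, achieved by sin(π/4·x).
A polynomial bump cannot attain the sharp Poincaré constant (only the first sine eigenfunction does), so the ratio is strictly less than C_P, consistent with ||u||_L² ≤ C_P ||u'||_L².


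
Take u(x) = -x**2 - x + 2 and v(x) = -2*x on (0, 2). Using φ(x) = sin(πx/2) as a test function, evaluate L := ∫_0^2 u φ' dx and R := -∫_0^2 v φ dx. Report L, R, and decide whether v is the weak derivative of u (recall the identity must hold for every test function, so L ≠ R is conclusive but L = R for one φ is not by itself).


LHS = 12/π, RHS = 8/π. No, v is not the weak derivative of u.

u(x) = -x**2 - x + 2, classical derivative u'(x) = -2*x - 1.
φ(x) = sin(πx/2), so φ'(x) = π*cos(π*x/2)/2.
Note φ(0) = φ(2) = 0, so the boundary term u·φ vanishes.
LHS = ∫_0^2 u(x) φ'(x) dx = ∫_0^2 (-π*x^2*cos(π*x/2)/2 - π*x*cos(π*x/2)/2 + π*cos(π*x/2)) dx. Term by term:
  ∫_0^2 π*cos(π*x/2) dx = 0;  ∫_0^2 -π*x*cos(π*x/2)/2 dx = 4/π;  ∫_0^2 -π*x^2*cos(π*x/2)/2 dx = 8/π.
Sum: 0 + 4/π + 8/π = 12/π.
So LHS = 12/π.
∫_0^2 v(x) φ(x) dx = ∫_0^2 (-2*x*sin(π*x/2)) dx. Term by term:
  ∫_0^2 -2*x*sin(π*x/2) dx = -8/π.
So RHS = -∫_0^2 v(x) φ(x) dx = 8/π.
LHS − RHS = 4/π ≠ 0, so the identity fails.
(For a valid weak derivative the identity must hold for EVERY test function, in particular this one. The failure shows v is NOT the weak derivative of u.)
Correct weak derivative would be u'(x) = -2*x - 1.


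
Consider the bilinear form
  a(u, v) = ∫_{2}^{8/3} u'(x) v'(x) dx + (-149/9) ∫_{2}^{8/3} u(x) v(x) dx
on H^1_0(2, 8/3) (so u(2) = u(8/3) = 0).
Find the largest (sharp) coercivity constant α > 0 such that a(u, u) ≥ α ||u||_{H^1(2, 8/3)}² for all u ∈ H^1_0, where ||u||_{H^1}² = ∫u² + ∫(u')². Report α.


α = (-596 + 81*π^2)/(9*(4 + 9*π^2))

Coercivity of a(·,·) on H^1_0(2, 8/3) means a(u, u) ≥ α ||u||_{H^1}² for every u ∈ H^1_0.
The interval has length L = 2/3, and Poincaré/coercivity depend only on L. Here a(u, u) = ∫(u')² + (-149/9)·∫u².
Here c = -149/9 < 0 with |c| < (π/L)² = 9*π^2/4, so coercivity still holds. The condition a(u,u) ≥ α||u||_{H^1}² reads (1−α)∫(u')² ≥ (α−c)∫u². Any admissible α is ≤ 1 (rapidly oscillating u have ∫u²/∫(u')² → 0), and α = 1 would force 0 ≥ (1−c)∫u², impossible since c < 1; so 1−α > 0. By the sharp Poincaré inequality on H^1_0 of an interval of length L, ∫(u')² ≥ (π/L)²∫u² with equality for the first sine mode sin(π(x−x₀)/L) (x₀ the left endpoint), so the inequality holds for all u iff (1−α)(π/L)² ≥ α − c, i.e. α ≤ ((π/L)² + c)/((π/L)² + 1) = (1 + c(L/π)²)/(1 + (L/π)²). (Direct route, valid since c ≤ 0: Poincaré gives c∫u² ≥ c(L/π)²∫(u')², so a(u,u) ≥ (1 + c(L/π)²)∫(u')², while ||u||_{H^1}² ≤ (1 + (L/π)²)∫(u')²; dividing yields the same α.) With (π/L)² = 9*π^2/4 and c = -149/9, the largest admissible constant is α = ((π/L)² + c)/((π/L)² + 1).
Simplifying, α = (-596 + 81*π^2)/(9*(4 + 9*π^2)).


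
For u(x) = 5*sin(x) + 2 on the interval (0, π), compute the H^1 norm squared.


||u||_{H^1(0,π)}^2 = 40 + 29*π

u'(x) = 5*cos(x).
Expand u² and (u')² and integrate term by term on (0, π), using: for integers n ≥ 1, ∫_0^π sin²(nx) dx = ∫_0^π cos²(nx) dx = π/2; for n ≠ n', ∫_0^π sin(nx)sin(n'x) dx = ∫_0^π cos(nx)cos(n'x) dx = 0; and by product-to-sum, ∫_0^π sin(nx)cos(n'x) dx = ½∫_0^π [sin((n+n')x) + sin((n−n')x)] dx, which is 0 when n+n' is even and 2n/(n²−n'²) when n+n' is odd (it need not vanish on (0, π)). For the constant mode: ∫_0^π 1 dx = π, ∫_0^π cos(nx) dx = 0, ∫_0^π sin(nx) dx = (1−(−1)^n)/n.
  u² squared terms: (2)²·∫1 dx = 4·π = 4*π;  (5)²·∫sin(x)² dx = 25·π/2 = 25*π/2.
  u² cross terms: 2·(2)·(5)·∫1·sin(x) dx = 20·(2) = 40.
  So ∫_0^π u² dx = 4*π + 25*π/2 + 40 = 40 + 33*π/2.
  (u')² squared terms: (5)²·∫cos(x)² dx = 25·π/2 = 25*π/2.
  So ∫_0^π (u')² dx = 25*π/2.
||u||_{H^1}^2 = (40 + 33*π/2) + (25*π/2) = 40 + 29*π.


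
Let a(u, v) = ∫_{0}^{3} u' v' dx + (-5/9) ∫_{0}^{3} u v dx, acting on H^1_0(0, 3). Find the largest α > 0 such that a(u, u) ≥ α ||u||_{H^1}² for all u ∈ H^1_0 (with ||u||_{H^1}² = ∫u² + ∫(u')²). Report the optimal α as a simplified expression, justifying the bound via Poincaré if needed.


α = (-5 + π^2)/(9 + π^2)

Coercivity of a(·,·) on H^1_0(0, 3) means a(u, u) ≥ α ||u||_{H^1}² for every u ∈ H^1_0.
The interval has length L = 3, and Poincaré/coercivity depend only on L. Here a(u, u) = ∫(u')² + (-5/9)·∫u².
Here c = -5/9 < 0 with |c| < (π/L)² = π^2/9, so coercivity still holds. The condition a(u,u) ≥ α||u||_{H^1}² reads (1−α)∫(u')² ≥ (α−c)∫u². Any admissible α is ≤ 1 (rapidly oscillating u have ∫u²/∫(u')² → 0), and α = 1 would force 0 ≥ (1−c)∫u², impossible since c < 1; so 1−α > 0. By the sharp Poincaré inequality on H^1_0 of an interval of length L, ∫(u')² ≥ (π/L)²∫u² with equality for the first sine mode sin(π(x−x₀)/L) (x₀ the left endpoint), so the inequality holds for all u iff (1−α)(π/L)² ≥ α − c, i.e. α ≤ ((π/L)² + c)/((π/L)² + 1) = (1 + c(L/π)²)/(1 + (L/π)²). (Direct route, valid since c ≤ 0: Poincaré gives c∫u² ≥ c(L/π)²∫(u')², so a(u,u) ≥ (1 + c(L/π)²)∫(u')², while ||u||_{H^1}² ≤ (1 + (L/π)²)∫(u')²; dividing yields the same α.) With (π/L)² = π^2/9 and c = -5/9, the largest admissible constant is α = ((π/L)² + c)/((π/L)² + 1).
Simplifying, α = (-5 + π^2)/(9 + π^2).


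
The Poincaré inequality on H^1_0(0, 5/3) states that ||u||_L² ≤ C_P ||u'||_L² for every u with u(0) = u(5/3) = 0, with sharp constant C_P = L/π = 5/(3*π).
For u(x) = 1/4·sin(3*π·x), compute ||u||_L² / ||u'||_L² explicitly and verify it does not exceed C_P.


||u||_L² / ||u'||_L² = 1/(3*π) < C_P = 5/(3*π).

u(x) = 1/4·sin(3*π·x), so u'(x) = 3*π*cos(3*π*x)/4.
Writing u(x) = A·sin(kπx/L) with A = 1/4 and k = 5, use ∫_0^L sin²(kπx/L) dx = L/2 and ∫_0^L cos²(kπx/L) dx = L/2.
u² = 1/16·sin²(3*π·x) and (u')² = 9*π^2/16·cos²(3*π·x), and each of sin², cos² integrates to L/2 = 5/6 over (0, 5/3).
∫_0^5/3 u² dx = 5/96, so ||u||_L² = sqrt(30)/24.
∫_0^5/3 (u')² dx = 15*π^2/32, so ||u'||_L² = sqrt(30)*π/8.
Ratio ||u||_L² / ||u'||_L² = 1/(3*π).
Sharp Poincaré constant on H^1_0(0, 5/3) is C_P = L/π = 5/(3*π), achieved by sin(3*π/5·x).
This is the k = 5 harmonic; the ratio L/(kπ) is strictly less than C_P = L/π, consistent with the sharp inequality ||u||_L² ≤ C_P ||u'||_L².


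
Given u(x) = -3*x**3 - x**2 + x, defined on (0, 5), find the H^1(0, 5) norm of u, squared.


||u||_{H^1}^2 = 7068485/42

The H^1 norm (squared) on an interval (0, L) is
  ||u||_{H^1}^2 = ∫_0^L u(x)^2 dx + ∫_0^L u'(x)^2 dx.
Compute u'(x) = -9*x**2 - 2*x + 1.
Then u(x)^2 = 9*x**6 + 6*x**5 - 5*x**4 - 2*x**3 + x**2 and u'(x)^2 = 81*x**4 + 36*x**3 - 14*x**2 - 4*x + 1.
Integrate each monomial from 0 to 5 using ∫_0^5 c·x^n dx = c·5^(n+1)/(n+1):
  ∫_0^5 u(x)^2 dx = ∫_0^5 (9*x^6 + 6*x^5 - 5*x^4 - 2*x^3 + x^2) dx. Term by term:
    ∫_0^5 9*x^6 dx = 703125/7;  ∫_0^5 6*x^5 dx = 15625;  ∫_0^5 -5*x^4 dx = -3125;
    ∫_0^5 -2*x^3 dx = -625/2;  ∫_0^5 x^2 dx = 125/3.
  Sum: 703125/7 + 15625 − 3125 − 625/2 + 125/3 = 4732375/42.
  ∫_0^5 u'(x)^2 dx = ∫_0^5 (81*x^4 + 36*x^3 - 14*x^2 - 4*x + 1) dx. Term by term:
    ∫_0^5 81*x^4 dx = 50625;  ∫_0^5 36*x^3 dx = 5625;  ∫_0^5 -14*x^2 dx = -1750/3;
    ∫_0^5 -4*x dx = -50;  ∫_0^5 1 dx = 5.
  Sum: 50625 + 5625 − 1750/3 − 50 + 5 = 166865/3.
Adding: ||u||_{H^1}^2 = 4732375/42 + 166865/3 = 7068485/42.


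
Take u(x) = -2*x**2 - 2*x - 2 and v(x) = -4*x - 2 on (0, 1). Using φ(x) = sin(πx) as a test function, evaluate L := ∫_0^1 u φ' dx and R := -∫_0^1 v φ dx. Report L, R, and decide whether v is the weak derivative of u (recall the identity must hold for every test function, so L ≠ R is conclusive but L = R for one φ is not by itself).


LHS = 8/π, RHS = 8/π. Yes, v = u' weakly.

u(x) = -2*x**2 - 2*x - 2, classical derivative u'(x) = -4*x - 2.
φ(x) = sin(πx), so φ'(x) = π*cos(π*x).
Note φ(0) = φ(1) = 0, so the boundary term u·φ vanishes.
LHS = ∫_0^1 u(x) φ'(x) dx = ∫_0^1 (-2*π*x^2*cos(π*x) - 2*π*x*cos(π*x) - 2*π*cos(π*x)) dx. Term by term:
  ∫_0^1 -2*π*cos(π*x) dx = 0;  ∫_0^1 -2*π*x*cos(π*x) dx = 4/π;  ∫_0^1 -2*π*x^2*cos(π*x) dx = 4/π.
Sum: 0 + 4/π + 4/π = 8/π.
So LHS = 8/π.
∫_0^1 v(x) φ(x) dx = ∫_0^1 (-4*x*sin(π*x) - 2*sin(π*x)) dx. Term by term:
  ∫_0^1 -2*sin(π*x) dx = -4/π;  ∫_0^1 -4*x*sin(π*x) dx = -4/π.
Sum: -4/π − 4/π = -8/π.
So RHS = -∫_0^1 v(x) φ(x) dx = 8/π.
LHS = RHS, so the identity holds for this test φ.
Moreover u is smooth here and v(x) = u'(x) = -4*x - 2 pointwise, so the identity holds for every test function. Hence v is the weak derivative of u.


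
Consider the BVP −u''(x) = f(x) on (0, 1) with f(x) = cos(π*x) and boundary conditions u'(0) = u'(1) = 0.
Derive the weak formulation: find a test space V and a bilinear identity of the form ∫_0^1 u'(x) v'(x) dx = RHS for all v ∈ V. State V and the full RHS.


V = H^1(0, 1) (no boundary constraint on v; u is determined up to an additive constant); weak form: ∫_0^1 u'v' dx = ∫_0^1 (cos(π*x)) v dx for all v ∈ V.

Multiply both sides by a test function v and integrate from 0 to 1:
  ∫_0^1 −u''(x) v(x) dx = ∫_0^1 f(x) v(x) dx.
Integrate the LHS by parts once:
  ∫_0^1 −u'' v dx = −[u'(x) v(x)]_0^1 + ∫_0^1 u'(x) v'(x) dx.
Thus ∫_0^1 u'(x) v'(x) dx = ∫_0^1 f(x) v(x) dx + [u'(x) v(x)]_0^1.
Choose V so that boundary terms are either known or forced to vanish.
u has homogeneous Neumann: u'(0) = u'(1) = 0. So [u' v]_0^1 = 0·v(1) − 0·v(0) = 0 for any v; take V = H^1(0, 1).
Weak formulation: find u (satisfying any essential BC) such that ∫_0^1 u'(x) v'(x) dx = ∫_0^1 f v dx for all v ∈ V (homogeneous Neumann, so boundary terms vanish).
Substituting f(x) = cos(π*x), the right-hand side is ∫_0^1 (cos(π*x)) v dx.
Compatibility check (pure Neumann): taking v ≡ 1 ∈ V gives 0 = ∫_0^1 f dx + (0) − (0), i.e. ∫_0^1 f dx must equal u'(0) − u'(1) = 0. Indeed ∫_0^1 (cos(π*x)) dx = 0, so the data are compatible. The solution is then unique only up to an additive constant (fix it e.g. by requiring ∫_0^1 u dx = 0).


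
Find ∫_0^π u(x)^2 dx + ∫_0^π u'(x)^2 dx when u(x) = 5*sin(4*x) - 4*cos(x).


||u||_{H^1(0,π)}^2 = -128/3 + 457*π/2

u'(x) = 4*sin(x) + 20*cos(4*x).
Expand u² and (u')² and integrate term by term on (0, π), using: for integers n ≥ 1, ∫_0^π sin²(nx) dx = ∫_0^π cos²(nx) dx = π/2; for n ≠ n', ∫_0^π sin(nx)sin(n'x) dx = ∫_0^π cos(nx)cos(n'x) dx = 0; and by product-to-sum, ∫_0^π sin(nx)cos(n'x) dx = ½∫_0^π [sin((n+n')x) + sin((n−n')x)] dx, which is 0 when n+n' is even and 2n/(n²−n'²) when n+n' is odd (it need not vanish on (0, π)).
  u² squared terms: (-4)²·∫cos(x)² dx = 16·π/2 = 8*π;  (5)²·∫sin(4x)² dx = 25·π/2 = 25*π/2.
  u² cross terms: 2·(-4)·(5)·∫cos(x)·sin(4x) dx = -40·(8/15) = -64/3.
  So ∫_0^π u² dx = 8*π + 25*π/2 − 64/3 = -64/3 + 41*π/2.
  (u')² squared terms: (4)²·∫sin(x)² dx = 16·π/2 = 8*π;  (20)²·∫cos(4x)² dx = 400·π/2 = 200*π.
  (u')² cross terms: 2·(4)·(20)·∫sin(x)·cos(4x) dx = 160·(-2/15) = -64/3.
  So ∫_0^π (u')² dx = 8*π + 200*π − 64/3 = -64/3 + 208*π.
||u||_{H^1}^2 = (-64/3 + 41*π/2) + (-64/3 + 208*π) = -128/3 + 457*π/2.


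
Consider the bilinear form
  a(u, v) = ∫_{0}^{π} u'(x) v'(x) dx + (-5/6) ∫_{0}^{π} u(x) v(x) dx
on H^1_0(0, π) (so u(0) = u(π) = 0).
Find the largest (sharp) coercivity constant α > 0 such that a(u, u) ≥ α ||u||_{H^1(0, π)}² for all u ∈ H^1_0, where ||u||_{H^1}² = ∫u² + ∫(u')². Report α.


α = 1/12

Coercivity of a(·,·) on H^1_0(0, π) means a(u, u) ≥ α ||u||_{H^1}² for every u ∈ H^1_0.
The interval has length L = π, and Poincaré/coercivity depend only on L. Here a(u, u) = ∫(u')² + (-5/6)·∫u².
Here c = -5/6 < 0 with |c| < (π/L)² = 1, so coercivity still holds. The condition a(u,u) ≥ α||u||_{H^1}² reads (1−α)∫(u')² ≥ (α−c)∫u². Any admissible α is ≤ 1 (rapidly oscillating u have ∫u²/∫(u')² → 0), and α = 1 would force 0 ≥ (1−c)∫u², impossible since c < 1; so 1−α > 0. By the sharp Poincaré inequality on H^1_0 of an interval of length L, ∫(u')² ≥ (π/L)²∫u² with equality for the first sine mode sin(π(x−x₀)/L) (x₀ the left endpoint), so the inequality holds for all u iff (1−α)(π/L)² ≥ α − c, i.e. α ≤ ((π/L)² + c)/((π/L)² + 1) = (1 + c(L/π)²)/(1 + (L/π)²). (Direct route, valid since c ≤ 0: Poincaré gives c∫u² ≥ c(L/π)²∫(u')², so a(u,u) ≥ (1 + c(L/π)²)∫(u')², while ||u||_{H^1}² ≤ (1 + (L/π)²)∫(u')²; dividing yields the same α.) With (π/L)² = 1 and c = -5/6, the largest admissible constant is α = ((π/L)² + c)/((π/L)² + 1).
Simplifying, α = 1/12.


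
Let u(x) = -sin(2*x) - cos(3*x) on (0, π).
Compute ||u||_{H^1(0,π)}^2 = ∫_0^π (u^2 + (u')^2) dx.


||u||_{H^1(0,π)}^2 = -16 + 15*π/2

u'(x) = 3*sin(3*x) - 2*cos(2*x).
Expand u² and (u')² and integrate term by term on (0, π), using: for integers n ≥ 1, ∫_0^π sin²(nx) dx = ∫_0^π cos²(nx) dx = π/2; for n ≠ n', ∫_0^π sin(nx)sin(n'x) dx = ∫_0^π cos(nx)cos(n'x) dx = 0; and by product-to-sum, ∫_0^π sin(nx)cos(n'x) dx = ½∫_0^π [sin((n+n')x) + sin((n−n')x)] dx, which is 0 when n+n' is even and 2n/(n²−n'²) when n+n' is odd (it need not vanish on (0, π)).
  u² squared terms: (-1)²·∫cos(3x)² dx = 1·π/2 = π/2;  (-1)²·∫sin(2x)² dx = 1·π/2 = π/2.
  u² cross terms: 2·(-1)·(-1)·∫cos(3x)·sin(2x) dx = 2·(-4/5) = -8/5.
  So ∫_0^π u² dx = π/2 + π/2 − 8/5 = -8/5 + π.
  (u')² squared terms: (-2)²·∫cos(2x)² dx = 4·π/2 = 2*π;  (3)²·∫sin(3x)² dx = 9·π/2 = 9*π/2.
  (u')² cross terms: 2·(-2)·(3)·∫cos(2x)·sin(3x) dx = -12·(6/5) = -72/5.
  So ∫_0^π (u')² dx = 2*π + 9*π/2 − 72/5 = -72/5 + 13*π/2.
||u||_{H^1}^2 = (-8/5 + π) + (-72/5 + 13*π/2) = -16 + 15*π/2.


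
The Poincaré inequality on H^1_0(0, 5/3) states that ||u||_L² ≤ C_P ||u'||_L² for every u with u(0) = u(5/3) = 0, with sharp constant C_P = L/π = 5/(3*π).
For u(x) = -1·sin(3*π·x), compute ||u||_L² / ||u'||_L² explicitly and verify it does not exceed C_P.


||u||_L² / ||u'||_L² = 1/(3*π) < C_P = 5/(3*π).

u(x) = -1·sin(3*π·x), so u'(x) = -3*π*cos(3*π*x).
Writing u(x) = A·sin(kπx/L) with A = -1 and k = 5, use ∫_0^L sin²(kπx/L) dx = L/2 and ∫_0^L cos²(kπx/L) dx = L/2.
u² = 1·sin²(3*π·x) and (u')² = 9*π^2·cos²(3*π·x), and each of sin², cos² integrates to L/2 = 5/6 over (0, 5/3).
∫_0^5/3 u² dx = 5/6, so ||u||_L² = sqrt(30)/6.
∫_0^5/3 (u')² dx = 15*π^2/2, so ||u'||_L² = sqrt(30)*π/2.
Ratio ||u||_L² / ||u'||_L² = 1/(3*π).
Sharp Poincaré constant on H^1_0(0, 5/3) is C_P = L/π = 5/(3*π), achieved by sin(3*π/5·x).
This is the k = 5 harmonic; the ratio L/(kπ) is strictly less than C_P = L/π, consistent with the sharp inequality ||u||_L² ≤ C_P ||u'||_L².


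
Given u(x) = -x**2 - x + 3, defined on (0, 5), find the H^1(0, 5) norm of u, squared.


||u||_{H^1}^2 = 5525/6

The H^1 norm (squared) on an interval (0, L) is
  ||u||_{H^1}^2 = ∫_0^L u(x)^2 dx + ∫_0^L u'(x)^2 dx.
Compute u'(x) = -2*x - 1.
Then u(x)^2 = x**4 + 2*x**3 - 5*x**2 - 6*x + 9 and u'(x)^2 = 4*x**2 + 4*x + 1.
Integrate each monomial from 0 to 5 using ∫_0^5 c·x^n dx = c·5^(n+1)/(n+1):
  ∫_0^5 u(x)^2 dx = ∫_0^5 (x^4 + 2*x^3 - 5*x^2 - 6*x + 9) dx. Term by term:
    ∫_0^5 x^4 dx = 625;  ∫_0^5 2*x^3 dx = 625/2;  ∫_0^5 -5*x^2 dx = -625/3;
    ∫_0^5 -6*x dx = -75;  ∫_0^5 9 dx = 45.
  Sum: 625 + 625/2 − 625/3 − 75 + 45 = 4195/6.
  ∫_0^5 u'(x)^2 dx = ∫_0^5 (4*x^2 + 4*x + 1) dx. Term by term:
    ∫_0^5 4*x^2 dx = 500/3;  ∫_0^5 4*x dx = 50;  ∫_0^5 1 dx = 5.
  Sum: 500/3 + 50 + 5 = 665/3.
Adding: ||u||_{H^1}^2 = 4195/6 + 665/3 = 5525/6.


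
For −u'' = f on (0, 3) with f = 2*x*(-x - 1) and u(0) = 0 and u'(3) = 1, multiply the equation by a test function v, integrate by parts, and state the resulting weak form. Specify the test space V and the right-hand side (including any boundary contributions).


V = {v ∈ H^1(0, 3) : v(0) = 0} (test functions vanish at x = 0 where u is specified); weak form: ∫_0^3 u'v' dx = ∫_0^3 (2*x*(-x - 1)) v dx + v(3) for all v ∈ V.

Multiply both sides by a test function v and integrate from 0 to 3:
  ∫_0^3 −u''(x) v(x) dx = ∫_0^3 f(x) v(x) dx.
Integrate the LHS by parts once:
  ∫_0^3 −u'' v dx = −[u'(x) v(x)]_0^3 + ∫_0^3 u'(x) v'(x) dx.
Thus ∫_0^3 u'(x) v'(x) dx = ∫_0^3 f(x) v(x) dx + [u'(x) v(x)]_0^3.
Choose V so that boundary terms are either known or forced to vanish.
Mixed BC: u(0) = 0 (Dirichlet) and u'(3) = 1 (Neumann). Define V = {v ∈ H^1(0, 3) : v(0) = 0}. Then [u' v]_0^3 = u'(3)·v(3) − u'(0)·0 = v(3).
Weak formulation: find u (satisfying any essential BC) such that ∫_0^3 u'(x) v'(x) dx = ∫_0^3 f v dx + v(3) for all v ∈ V (Dirichlet at 0 absorbed into V; Neumann datum at x = 3 contributes the boundary term).
Substituting f(x) = 2*x*(-x - 1), the right-hand side is ∫_0^3 (2*x*(-x - 1)) v dx + v(3).


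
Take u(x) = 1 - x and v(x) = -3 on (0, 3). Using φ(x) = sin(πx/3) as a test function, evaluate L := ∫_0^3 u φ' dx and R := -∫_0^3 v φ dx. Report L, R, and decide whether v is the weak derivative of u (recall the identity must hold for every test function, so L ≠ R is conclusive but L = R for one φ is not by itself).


LHS = 6/π, RHS = 18/π. No, v is not the weak derivative of u.

u(x) = 1 - x, classical derivative u'(x) = -1.
φ(x) = sin(πx/3), so φ'(x) = π*cos(π*x/3)/3.
Note φ(0) = φ(3) = 0, so the boundary term u·φ vanishes.
LHS = ∫_0^3 u(x) φ'(x) dx = ∫_0^3 (-π*x*cos(π*x/3)/3 + π*cos(π*x/3)/3) dx. Term by term:
  ∫_0^3 π*cos(π*x/3)/3 dx = 0;  ∫_0^3 -π*x*cos(π*x/3)/3 dx = 6/π.
Sum: 0 + 6/π = 6/π.
So LHS = 6/π.
∫_0^3 v(x) φ(x) dx = ∫_0^3 (-3*sin(π*x/3)) dx. Term by term:
  ∫_0^3 -3*sin(π*x/3) dx = -18/π.
So RHS = -∫_0^3 v(x) φ(x) dx = 18/π.
LHS − RHS = -12/π ≠ 0, so the identity fails.
(For a valid weak derivative the identity must hold for EVERY test function, in particular this one. The failure shows v is NOT the weak derivative of u.)
Correct weak derivative would be u'(x) = -1.


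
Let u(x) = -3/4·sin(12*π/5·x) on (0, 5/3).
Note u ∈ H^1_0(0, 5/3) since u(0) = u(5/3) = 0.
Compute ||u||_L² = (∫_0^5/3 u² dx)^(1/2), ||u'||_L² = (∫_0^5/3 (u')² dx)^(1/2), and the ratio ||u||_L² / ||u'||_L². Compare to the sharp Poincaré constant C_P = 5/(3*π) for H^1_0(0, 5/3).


||u||_L² / ||u'||_L² = 5/(12*π) < C_P = 5/(3*π).

u(x) = -3/4·sin(12*π/5·x), so u'(x) = -9*π*cos(12*π*x/5)/5.
Writing u(x) = A·sin(kπx/L) with A = -3/4 and k = 4, use ∫_0^L sin²(kπx/L) dx = L/2 and ∫_0^L cos²(kπx/L) dx = L/2.
u² = 9/16·sin²(12*π/5·x) and (u')² = 81*π^2/25·cos²(12*π/5·x), and each of sin², cos² integrates to L/2 = 5/6 over (0, 5/3).
∫_0^5/3 u² dx = 15/32, so ||u||_L² = sqrt(30)/8.
∫_0^5/3 (u')² dx = 27*π^2/10, so ||u'||_L² = 3*sqrt(30)*π/10.
Ratio ||u||_L² / ||u'||_L² = 5/(12*π).
Sharp Poincaré constant on H^1_0(0, 5/3) is C_P = L/π = 5/(3*π), achieved by sin(3*π/5·x).
This is the k = 4 harmonic; the ratio L/(kπ) is strictly less than C_P = L/π, consistent with the sharp inequality ||u||_L² ≤ C_P ||u'||_L².


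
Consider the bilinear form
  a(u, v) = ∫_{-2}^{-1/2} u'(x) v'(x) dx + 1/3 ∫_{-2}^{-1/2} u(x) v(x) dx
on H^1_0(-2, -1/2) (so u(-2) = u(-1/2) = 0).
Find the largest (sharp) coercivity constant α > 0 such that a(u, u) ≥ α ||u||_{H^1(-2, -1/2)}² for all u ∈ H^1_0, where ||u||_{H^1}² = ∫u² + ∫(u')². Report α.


α = (3 + 4*π^2)/(9 + 4*π^2)

Coercivity of a(·,·) on H^1_0(-2, -1/2) means a(u, u) ≥ α ||u||_{H^1}² for every u ∈ H^1_0.
The interval has length L = 3/2, and Poincaré/coercivity depend only on L. Here a(u, u) = ∫(u')² + (1/3)·∫u².
Here 0 < c = 1/3 < 1. The condition a(u,u) ≥ α||u||_{H^1}² reads (1−α)∫(u')² ≥ (α−c)∫u². Any admissible α is ≤ 1 (rapidly oscillating u have ∫u²/∫(u')² → 0), and α = 1 would force 0 ≥ (1−c)∫u², impossible since c < 1; so 1−α > 0. By the sharp Poincaré inequality on H^1_0 of an interval of length L, ∫(u')² ≥ (π/L)²∫u² with equality for the first sine mode sin(π(x−x₀)/L) (x₀ the left endpoint), so the inequality holds for all u iff (1−α)(π/L)² ≥ α − c, i.e. α ≤ ((π/L)² + c)/((π/L)² + 1) = (1 + c(L/π)²)/(1 + (L/π)²). With (π/L)² = 4*π^2/9 and c = 1/3, the largest admissible constant is α = ((π/L)² + c)/((π/L)² + 1).
Simplifying, α = (3 + 4*π^2)/(9 + 4*π^2).


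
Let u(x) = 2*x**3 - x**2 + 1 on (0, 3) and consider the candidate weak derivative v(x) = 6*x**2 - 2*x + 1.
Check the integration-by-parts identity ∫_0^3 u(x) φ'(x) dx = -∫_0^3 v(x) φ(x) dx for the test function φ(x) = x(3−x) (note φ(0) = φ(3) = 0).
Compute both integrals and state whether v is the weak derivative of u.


LHS = -297/5, RHS = -639/10. No, v is not the weak derivative of u.

u(x) = 2*x**3 - x**2 + 1, classical derivative u'(x) = 6*x**2 - 2*x.
φ(x) = x(3−x), so φ'(x) = 3 - 2*x.
Note φ(0) = φ(3) = 0, so the boundary term u·φ vanishes.
LHS = ∫_0^3 u(x) φ'(x) dx = ∫_0^3 (-4*x^4 + 8*x^3 - 3*x^2 - 2*x + 3) dx. Term by term:
  ∫_0^3 -4*x^4 dx = -972/5;  ∫_0^3 8*x^3 dx = 162;  ∫_0^3 -3*x^2 dx = -27;
  ∫_0^3 -2*x dx = -9;  ∫_0^3 3 dx = 9.
Sum: -972/5 + 162 − 27 − 9 + 9 = -297/5.
So LHS = -297/5.
∫_0^3 v(x) φ(x) dx = ∫_0^3 (-6*x^4 + 20*x^3 - 7*x^2 + 3*x) dx. Term by term:
  ∫_0^3 -6*x^4 dx = -1458/5;  ∫_0^3 20*x^3 dx = 405;  ∫_0^3 -7*x^2 dx = -63;
  ∫_0^3 3*x dx = 27/2.
Sum: -1458/5 + 405 − 63 + 27/2 = 639/10.
So RHS = -∫_0^3 v(x) φ(x) dx = -639/10.
LHS − RHS = 9/2 ≠ 0, so the identity fails.
(For a valid weak derivative the identity must hold for EVERY test function, in particular this one. The failure shows v is NOT the weak derivative of u.)
Correct weak derivative would be u'(x) = 6*x**2 - 2*x.


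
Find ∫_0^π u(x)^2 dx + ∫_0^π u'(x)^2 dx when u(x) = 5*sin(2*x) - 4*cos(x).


||u||_{H^1(0,π)}^2 = -320/3 + 157*π/2

u'(x) = 4*sin(x) + 10*cos(2*x).
Expand u² and (u')² and integrate term by term on (0, π), using: for integers n ≥ 1, ∫_0^π sin²(nx) dx = ∫_0^π cos²(nx) dx = π/2; for n ≠ n', ∫_0^π sin(nx)sin(n'x) dx = ∫_0^π cos(nx)cos(n'x) dx = 0; and by product-to-sum, ∫_0^π sin(nx)cos(n'x) dx = ½∫_0^π [sin((n+n')x) + sin((n−n')x)] dx, which is 0 when n+n' is even and 2n/(n²−n'²) when n+n' is odd (it need not vanish on (0, π)).
  u² squared terms: (-4)²·∫cos(x)² dx = 16·π/2 = 8*π;  (5)²·∫sin(2x)² dx = 25·π/2 = 25*π/2.
  u² cross terms: 2·(-4)·(5)·∫cos(x)·sin(2x) dx = -40·(4/3) = -160/3.
  So ∫_0^π u² dx = 8*π + 25*π/2 − 160/3 = -160/3 + 41*π/2.
  (u')² squared terms: (4)²·∫sin(x)² dx = 16·π/2 = 8*π;  (10)²·∫cos(2x)² dx = 100·π/2 = 50*π.
  (u')² cross terms: 2·(4)·(10)·∫sin(x)·cos(2x) dx = 80·(-2/3) = -160/3.
  So ∫_0^π (u')² dx = 8*π + 50*π − 160/3 = -160/3 + 58*π.
||u||_{H^1}^2 = (-160/3 + 41*π/2) + (-160/3 + 58*π) = -320/3 + 157*π/2.


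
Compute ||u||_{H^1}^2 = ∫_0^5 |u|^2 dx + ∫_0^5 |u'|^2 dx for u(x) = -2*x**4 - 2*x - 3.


||u||_{H^1}^2 = 101811545/63

The H^1 norm (squared) on an interval (0, L) is
  ||u||_{H^1}^2 = ∫_0^L u(x)^2 dx + ∫_0^L u'(x)^2 dx.
Compute u'(x) = -8*x**3 - 2.
Then u(x)^2 = 4*x**8 + 8*x**5 + 12*x**4 + 4*x**2 + 12*x + 9 and u'(x)^2 = 64*x**6 + 32*x**3 + 4.
Integrate each monomial from 0 to 5 using ∫_0^5 c·x^n dx = c·5^(n+1)/(n+1):
  ∫_0^5 u(x)^2 dx = ∫_0^5 (4*x^8 + 8*x^5 + 12*x^4 + 4*x^2 + 12*x + 9) dx. Term by term:
    ∫_0^5 4*x^8 dx = 7812500/9;  ∫_0^5 8*x^5 dx = 62500/3;  ∫_0^5 12*x^4 dx = 7500;
    ∫_0^5 4*x^2 dx = 500/3;  ∫_0^5 12*x dx = 150;  ∫_0^5 9 dx = 45.
  Sum: 7812500/9 + 62500/3 + 7500 + 500/3 + 150 + 45 = 8070755/9.
  ∫_0^5 u'(x)^2 dx = ∫_0^5 (64*x^6 + 32*x^3 + 4) dx. Term by term:
    ∫_0^5 64*x^6 dx = 5000000/7;  ∫_0^5 32*x^3 dx = 5000;  ∫_0^5 4 dx = 20.
  Sum: 5000000/7 + 5000 + 20 = 5035140/7.
Adding: ||u||_{H^1}^2 = 8070755/9 + 5035140/7 = 101811545/63.


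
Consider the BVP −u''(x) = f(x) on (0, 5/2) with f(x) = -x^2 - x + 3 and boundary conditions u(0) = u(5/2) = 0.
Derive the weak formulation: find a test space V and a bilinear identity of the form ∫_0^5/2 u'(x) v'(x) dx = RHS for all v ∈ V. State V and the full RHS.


V = H^1_0(0, 5/2) (so v(0) = v(5/2) = 0); weak form: ∫_0^5/2 u'v' dx = ∫_0^5/2 (-x^2 - x + 3) v dx for all v ∈ V.

Multiply both sides by a test function v and integrate from 0 to 5/2:
  ∫_0^5/2 −u''(x) v(x) dx = ∫_0^5/2 f(x) v(x) dx.
Integrate the LHS by parts once:
  ∫_0^5/2 −u'' v dx = −[u'(x) v(x)]_0^5/2 + ∫_0^5/2 u'(x) v'(x) dx.
Thus ∫_0^5/2 u'(x) v'(x) dx = ∫_0^5/2 f(x) v(x) dx + [u'(x) v(x)]_0^5/2.
Choose V so that boundary terms are either known or forced to vanish.
u is Dirichlet: u(0) = u(5/2) = 0. Let V = H^1_0(0, 5/2); then v(0) = v(5/2) = 0, and [u' v]_0^5/2 = 0.
Weak formulation: find u (satisfying any essential BC) such that ∫_0^5/2 u'(x) v'(x) dx = ∫_0^5/2 f v dx for all v ∈ V.
Substituting f(x) = -x^2 - x + 3, the right-hand side is ∫_0^5/2 (-x^2 - x + 3) v dx.


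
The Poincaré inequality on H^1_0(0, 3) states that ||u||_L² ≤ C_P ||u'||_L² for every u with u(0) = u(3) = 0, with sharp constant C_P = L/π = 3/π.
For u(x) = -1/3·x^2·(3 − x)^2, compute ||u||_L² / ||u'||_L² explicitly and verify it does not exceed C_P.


||u||_L² / ||u'||_L² = sqrt(3)/2 < C_P = 3/π.

u(x) = -1/3·x^2·(3 − x)^2, so u'(x) = 2*x*(x*(3 - x) - (x - 3)^2)/3.
u(x) = -1/3·x^2·(3 − x)^2 vanishes at x = 0 and x = 3, so u ∈ H^1_0(0, 3). Differentiate via the product rule and integrate the resulting polynomials term by term.
  ∫_0^3 u² dx = ∫_0^3 (x^8/9 - 4*x^7/3 + 6*x^6 - 12*x^5 + 9*x^4) dx. Term by term:
    ∫_0^3 x^8/9 dx = 243;  ∫_0^3 -4*x^7/3 dx = -2187/2;  ∫_0^3 6*x^6 dx = 13122/7;
    ∫_0^3 -12*x^5 dx = -1458;  ∫_0^3 9*x^4 dx = 2187/5.
  Sum: 243 − 2187/2 + 13122/7 − 1458 + 2187/5 = 243/70.
  ∫_0^3 (u')² dx = ∫_0^3 (16*x^6/9 - 16*x^5 + 52*x^4 - 72*x^3 + 36*x^2) dx. Term by term:
    ∫_0^3 16*x^6/9 dx = 3888/7;  ∫_0^3 -16*x^5 dx = -1944;  ∫_0^3 52*x^4 dx = 12636/5;
    ∫_0^3 -72*x^3 dx = -1458;  ∫_0^3 36*x^2 dx = 324.
  Sum: 3888/7 − 1944 + 12636/5 − 1458 + 324 = 162/35.
∫_0^3 u² dx = 243/70, so ||u||_L² = 9*sqrt(210)/70.
∫_0^3 (u')² dx = 162/35, so ||u'||_L² = 9*sqrt(70)/35.
Ratio ||u||_L² / ||u'||_L² = sqrt(3)/2.
Sharp Poincaré constant on H^1_0(0, 3) is C_P = L/π = 3/π, achieved by sin(π/3·x).
A polynomial bump cannot attain the sharp Poincaré constant (only the first sine eigenfunction does), so the ratio is strictly less than C_P, consistent with ||u||_L² ≤ C_P ||u'||_L².


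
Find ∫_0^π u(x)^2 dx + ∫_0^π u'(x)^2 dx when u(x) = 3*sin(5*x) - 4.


||u||_{H^1(0,π)}^2 = -48/5 + 133*π

u'(x) = 15*cos(5*x).
Expand u² and (u')² and integrate term by term on (0, π), using: for integers n ≥ 1, ∫_0^π sin²(nx) dx = ∫_0^π cos²(nx) dx = π/2; for n ≠ n', ∫_0^π sin(nx)sin(n'x) dx = ∫_0^π cos(nx)cos(n'x) dx = 0; and by product-to-sum, ∫_0^π sin(nx)cos(n'x) dx = ½∫_0^π [sin((n+n')x) + sin((n−n')x)] dx, which is 0 when n+n' is even and 2n/(n²−n'²) when n+n' is odd (it need not vanish on (0, π)). For the constant mode: ∫_0^π 1 dx = π, ∫_0^π cos(nx) dx = 0, ∫_0^π sin(nx) dx = (1−(−1)^n)/n.
  u² squared terms: (-4)²·∫1 dx = 16·π = 16*π;  (3)²·∫sin(5x)² dx = 9·π/2 = 9*π/2.
  u² cross terms: 2·(-4)·(3)·∫1·sin(5x) dx = -24·(2/5) = -48/5.
  So ∫_0^π u² dx = 16*π + 9*π/2 − 48/5 = -48/5 + 41*π/2.
  (u')² squared terms: (15)²·∫cos(5x)² dx = 225·π/2 = 225*π/2.
  So ∫_0^π (u')² dx = 225*π/2.
||u||_{H^1}^2 = (-48/5 + 41*π/2) + (225*π/2) = -48/5 + 133*π.


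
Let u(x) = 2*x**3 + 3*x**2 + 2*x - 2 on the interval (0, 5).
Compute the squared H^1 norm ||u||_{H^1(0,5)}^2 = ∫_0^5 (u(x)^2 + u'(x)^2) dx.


||u||_{H^1}^2 = 2589290/21

The H^1 norm (squared) on an interval (0, L) is
  ||u||_{H^1}^2 = ∫_0^L u(x)^2 dx + ∫_0^L u'(x)^2 dx.
Compute u'(x) = 6*x**2 + 6*x + 2.
Then u(x)^2 = 4*x**6 + 12*x**5 + 17*x**4 + 4*x**3 - 8*x**2 - 8*x + 4 and u'(x)^2 = 36*x**4 + 72*x**3 + 60*x**2 + 24*x + 4.
Integrate each monomial from 0 to 5 using ∫_0^5 c·x^n dx = c·5^(n+1)/(n+1):
  ∫_0^5 u(x)^2 dx = ∫_0^5 (4*x^6 + 12*x^5 + 17*x^4 + 4*x^3 - 8*x^2 - 8*x + 4) dx. Term by term:
    ∫_0^5 4*x^6 dx = 312500/7;  ∫_0^5 12*x^5 dx = 31250;  ∫_0^5 17*x^4 dx = 10625;
    ∫_0^5 4*x^3 dx = 625;  ∫_0^5 -8*x^2 dx = -1000/3;  ∫_0^5 -8*x dx = -100;
    ∫_0^5 4 dx = 20.
  Sum: 312500/7 + 31250 + 10625 + 625 − 1000/3 − 100 + 20 = 1821320/21.
  ∫_0^5 u'(x)^2 dx = ∫_0^5 (36*x^4 + 72*x^3 + 60*x^2 + 24*x + 4) dx. Term by term:
    ∫_0^5 36*x^4 dx = 22500;  ∫_0^5 72*x^3 dx = 11250;  ∫_0^5 60*x^2 dx = 2500;
    ∫_0^5 24*x dx = 300;  ∫_0^5 4 dx = 20.
  Sum: 22500 + 11250 + 2500 + 300 + 20 = 36570.
Adding: ||u||_{H^1}^2 = 1821320/21 + 36570 = 2589290/21.


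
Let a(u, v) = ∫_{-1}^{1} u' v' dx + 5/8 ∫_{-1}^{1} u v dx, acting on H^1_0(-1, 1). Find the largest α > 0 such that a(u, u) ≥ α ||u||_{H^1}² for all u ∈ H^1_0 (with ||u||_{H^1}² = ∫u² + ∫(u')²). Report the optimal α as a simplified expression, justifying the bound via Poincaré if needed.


α = (5/2 + π^2)/(4 + π^2)

Coercivity of a(·,·) on H^1_0(-1, 1) means a(u, u) ≥ α ||u||_{H^1}² for every u ∈ H^1_0.
The interval has length L = 2, and Poincaré/coercivity depend only on L. Here a(u, u) = ∫(u')² + (5/8)·∫u².
Here 0 < c = 5/8 < 1. The condition a(u,u) ≥ α||u||_{H^1}² reads (1−α)∫(u')² ≥ (α−c)∫u². Any admissible α is ≤ 1 (rapidly oscillating u have ∫u²/∫(u')² → 0), and α = 1 would force 0 ≥ (1−c)∫u², impossible since c < 1; so 1−α > 0. By the sharp Poincaré inequality on H^1_0 of an interval of length L, ∫(u')² ≥ (π/L)²∫u² with equality for the first sine mode sin(π(x−x₀)/L) (x₀ the left endpoint), so the inequality holds for all u iff (1−α)(π/L)² ≥ α − c, i.e. α ≤ ((π/L)² + c)/((π/L)² + 1) = (1 + c(L/π)²)/(1 + (L/π)²). With (π/L)² = π^2/4 and c = 5/8, the largest admissible constant is α = ((π/L)² + c)/((π/L)² + 1).
Simplifying, α = (5/2 + π^2)/(4 + π^2).
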